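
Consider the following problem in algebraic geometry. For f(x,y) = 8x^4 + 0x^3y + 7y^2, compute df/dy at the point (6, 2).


df/dy = 0*x^3 + 2*7*y^1
At (6,2): 0*6^3 + 2*7*2^1
= 0 + 28
= 28

28


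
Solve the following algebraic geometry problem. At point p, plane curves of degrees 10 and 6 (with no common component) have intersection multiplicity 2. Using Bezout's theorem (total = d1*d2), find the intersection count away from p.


By Bezout's theorem, the total intersection number is d1 * d2.
Total = 10 * 6 = 60
Intersection multiplicity at p = 2
Remaining intersections = 60 - 2 = 58

58


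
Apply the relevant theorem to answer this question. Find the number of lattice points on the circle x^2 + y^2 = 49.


Systematically check integer values of x where x^2 <= 49.
For each valid x, check if 49 - x^2 is a perfect square.
x=0: 49 - 0 = 49, sqrt = 7 (valid)
x=7: 49 - 49 = 0, sqrt = 0 (valid)
Total integer solutions found: 4

4


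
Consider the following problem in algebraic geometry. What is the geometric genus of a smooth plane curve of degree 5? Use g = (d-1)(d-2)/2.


Using the genus formula for smooth plane curves:
g = (d-1)(d-2)/2
g = (5-1)(5-2)/2
g = 4*3/2
g = 12/2 = 6

6


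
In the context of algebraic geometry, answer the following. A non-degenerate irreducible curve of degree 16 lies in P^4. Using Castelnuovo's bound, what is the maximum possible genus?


Castelnuovo's bound: write d - 1 = m(r-1) + epsilon with 0 <= epsilon < r-1.
d - 1 = 16 - 1 = 15
r - 1 = 4 - 1 = 3
15 = 5*3 + 0, so m = 5, epsilon = 0
pi(d, r) = m(m-1)(r-1)/2 + m*epsilon
= 5*4*3/2 + 5*0
= 60/2 + 0
= 30 + 0 = 30

30


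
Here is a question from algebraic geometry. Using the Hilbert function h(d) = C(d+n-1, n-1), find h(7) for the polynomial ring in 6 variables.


The Hilbert function for the polynomial ring in 6 variables is:
h(d) = C(d+n-1, n-1)
h(7) = C(7+6-1, 6-1) = C(12, 5)
= 12! / (5! * 7!)
= 792

792


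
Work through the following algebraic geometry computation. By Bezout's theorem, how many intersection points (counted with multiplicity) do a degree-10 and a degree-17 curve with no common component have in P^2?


Bezout's theorem states the intersection count equals the product of degrees.
Intersection count = 10 * 17 = 170

170


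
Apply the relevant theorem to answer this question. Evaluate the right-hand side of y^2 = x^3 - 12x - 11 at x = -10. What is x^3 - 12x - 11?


Compute x^3 - 12x - 11 at x = -10:
x^3 = (-10)^3 = -1000
(-12)*x = (-12)*(-10) = 120
Sum: -1000 + 120 - 11 = -891

-891


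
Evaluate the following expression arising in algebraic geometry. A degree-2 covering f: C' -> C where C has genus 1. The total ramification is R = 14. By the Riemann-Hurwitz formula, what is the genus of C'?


Riemann-Hurwitz formula: 2g' - 2 = d(2g - 2) + R
Given: d = 2, g = 1, R = 14
2g' - 2 = 2*(2*1 - 2) + 14
2g' - 2 = 2*0 + 14
2g' - 2 = 0 + 14 = 14
2g' = 16
g' = 8

8


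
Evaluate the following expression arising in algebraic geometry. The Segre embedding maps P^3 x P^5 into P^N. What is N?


The Segre embedding maps P^m x P^n into P^N via
all products of coordinates from each factor.
N = (m+1)(n+1) - 1
N = (3+1)(5+1) - 1
N = 4*6 - 1
N = 24 - 1 = 23

23


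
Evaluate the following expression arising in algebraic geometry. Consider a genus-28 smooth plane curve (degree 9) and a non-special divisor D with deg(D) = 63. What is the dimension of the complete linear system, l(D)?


First, compute the genus of a smooth plane curve of degree 9:
g = (d-1)(d-2)/2 = (9-1)(9-2)/2 = 28
For a non-special divisor D (i.e., h^1(D) = 0), Riemann-Roch gives:
l(D) = deg(D) - g + 1
Since deg(D) = 63 >= 2g - 1 = 55, D is non-special.
l(D) = 63 - 28 + 1 = 36

36


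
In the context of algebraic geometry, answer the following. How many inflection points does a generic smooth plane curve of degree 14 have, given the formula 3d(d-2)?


For a general smooth plane curve C of degree d, the inflection points are
the intersection of C with its Hessian curve, which has degree 3(d-2).
By Bezout, the total intersection number is d * 3(d-2) = 14 * 36 = 504.
For a general curve every flex is ordinary, so each contributes
multiplicity 1 to C·Hess(C), and the number of distinct inflection
points is 3d(d-2).
Inflection points = 3*14*(14-2) = 3*14*12 = 504

504


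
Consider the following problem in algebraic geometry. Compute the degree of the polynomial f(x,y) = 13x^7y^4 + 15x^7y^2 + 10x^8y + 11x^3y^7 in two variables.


Examine each term for its total degree (sum of exponents).
  Term '13x^7y^4' has total degree 7+4 = 11.
  Term '15x^7y^2' has total degree 7+2 = 9.
  Term '10x^8y' has total degree 8+1 = 9.
  Term '11x^3y^7' has total degree 3+7 = 10.
The maximum total degree among all terms is 11.

11


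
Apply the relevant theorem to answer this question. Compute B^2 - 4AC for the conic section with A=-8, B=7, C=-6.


The discriminant of a conic Ax^2 + Bxy + Cy^2 + ... = 0 is B^2 - 4AC.
B^2 = 7^2 = 49
4AC = 4*(-8)*(-6) = 192
Discriminant = 49 - 192 = -143

-143


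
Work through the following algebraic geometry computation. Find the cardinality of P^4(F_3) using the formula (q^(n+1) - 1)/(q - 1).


P^4(F_3) has (q^(n+1) - 1)/(q - 1) points.
= 3^4 + 3^3 + 3^2 + 3^1 + 3^0
= 81 + 27 + 9 + 3 + 1
= 121

121


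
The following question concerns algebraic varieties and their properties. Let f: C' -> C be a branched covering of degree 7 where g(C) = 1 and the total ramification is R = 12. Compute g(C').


Riemann-Hurwitz formula: 2g' - 2 = d(2g - 2) + R
Given: d = 7, g = 1, R = 12
2g' - 2 = 7*(2*1 - 2) + 12
2g' - 2 = 7*0 + 12
2g' - 2 = 0 + 12 = 12
2g' = 14
g' = 7

7


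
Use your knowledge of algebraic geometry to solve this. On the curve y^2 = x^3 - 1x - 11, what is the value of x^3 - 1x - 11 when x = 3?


Compute x^3 - 1x - 11 at x = 3:
x^3 = 3^3 = 27
(-1)*x = (-1)*3 = -3
Sum: 27 - 3 - 11 = 13

13


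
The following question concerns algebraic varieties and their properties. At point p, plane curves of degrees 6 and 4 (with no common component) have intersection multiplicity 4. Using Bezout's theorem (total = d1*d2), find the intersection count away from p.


By Bezout's theorem, the total intersection number is d1 * d2.
Total = 6 * 4 = 24
Intersection multiplicity at p = 4
Remaining intersections = 24 - 4 = 20

20


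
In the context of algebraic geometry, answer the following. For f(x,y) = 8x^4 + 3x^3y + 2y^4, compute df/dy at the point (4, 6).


df/dy = 3*x^3 + 4*2*y^3
At (4,6): 3*4^3 + 4*2*6^3
= 192 + 1728
= 1920

1920


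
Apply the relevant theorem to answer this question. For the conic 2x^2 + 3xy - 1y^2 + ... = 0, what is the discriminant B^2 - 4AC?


The discriminant of a conic Ax^2 + Bxy + Cy^2 + ... = 0 is B^2 - 4AC.
B^2 = 3^2 = 9
4AC = 4*2*(-1) = -8
Discriminant = 9 + 8 = 17

17


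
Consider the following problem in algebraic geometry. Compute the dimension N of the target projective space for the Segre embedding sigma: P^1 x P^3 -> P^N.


The Segre embedding maps P^m x P^n into P^N via
all products of coordinates from each factor.
N = (m+1)(n+1) - 1
N = (1+1)(3+1) - 1
N = 2*4 - 1
N = 8 - 1 = 7

7


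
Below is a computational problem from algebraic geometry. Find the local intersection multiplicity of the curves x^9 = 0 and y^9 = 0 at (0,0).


The intersection multiplicity of V(x^a) and V(y^b) at the origin is:
I(O; V(x^9), V(y^9)) = dim_k(k[x,y]/(x^9, y^9))
A basis for k[x,y]/(x^9, y^9) is the set of monomials x^i * y^j
where 0 <= i < 9 and 0 <= j < 9.
The number of such monomials is 9 * 9 = 81

81


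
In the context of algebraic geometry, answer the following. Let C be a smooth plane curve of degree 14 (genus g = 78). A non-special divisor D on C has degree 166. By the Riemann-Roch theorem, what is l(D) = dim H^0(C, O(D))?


First, compute the genus of a smooth plane curve of degree 14:
g = (d-1)(d-2)/2 = (14-1)(14-2)/2 = 78
For a non-special divisor D (i.e., h^1(D) = 0), Riemann-Roch gives:
l(D) = deg(D) - g + 1
Since deg(D) = 166 >= 2g - 1 = 155, D is non-special.
l(D) = 166 - 78 + 1 = 89

89


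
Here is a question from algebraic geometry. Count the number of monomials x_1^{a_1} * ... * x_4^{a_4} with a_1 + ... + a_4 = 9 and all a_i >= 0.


The number of degree-9 monomials in 4 variables is C(d+n-1, n-1).
= C(9+4-1, 4-1) = C(12, 3)
= 220

220


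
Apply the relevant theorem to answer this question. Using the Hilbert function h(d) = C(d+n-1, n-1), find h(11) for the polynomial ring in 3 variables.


The Hilbert function for the polynomial ring in 3 variables is:
h(d) = C(d+n-1, n-1)
h(11) = C(11+3-1, 3-1) = C(13, 2)
= 13! / (2! * 11!)
= 78

78


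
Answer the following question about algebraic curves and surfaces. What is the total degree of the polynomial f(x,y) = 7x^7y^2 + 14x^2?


Examine each term for its total degree (sum of exponents).
  Term '7x^7y^2' has total degree 7+2 = 9.
  Term '14x^2' has total degree 2+0 = 2.
The maximum total degree among all terms is 9.

9


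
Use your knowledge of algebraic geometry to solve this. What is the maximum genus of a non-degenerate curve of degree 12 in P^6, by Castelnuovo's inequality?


Castelnuovo's bound: write d - 1 = m(r-1) + epsilon with 0 <= epsilon < r-1.
d - 1 = 12 - 1 = 11
r - 1 = 6 - 1 = 5
11 = 2*5 + 1, so m = 2, epsilon = 1
pi(d, r) = m(m-1)(r-1)/2 + m*epsilon
= 2*1*5/2 + 2*1
= 10/2 + 2
= 5 + 2 = 7

7


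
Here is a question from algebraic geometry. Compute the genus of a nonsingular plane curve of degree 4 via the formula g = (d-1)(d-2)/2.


Using the genus formula for smooth plane curves:
g = (d-1)(d-2)/2
g = (4-1)(4-2)/2
g = 3*2/2
g = 6/2 = 3

3


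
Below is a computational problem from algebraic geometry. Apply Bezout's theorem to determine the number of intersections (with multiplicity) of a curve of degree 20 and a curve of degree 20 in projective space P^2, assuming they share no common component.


Bezout's theorem states the intersection count equals the product of degrees.
Intersection count = 20 * 20 = 400

400


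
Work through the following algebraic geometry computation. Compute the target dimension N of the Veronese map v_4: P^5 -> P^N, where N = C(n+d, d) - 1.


The Veronese embedding v_d: P^n -> P^N maps each point to all
degree-d monomials in n+1 homogeneous coordinates.
N = C(n+d, d) - 1
N = C(5+4, 4) - 1
N = C(9, 4) - 1
C(9, 4) = 126
N = 126 - 1 = 125

125


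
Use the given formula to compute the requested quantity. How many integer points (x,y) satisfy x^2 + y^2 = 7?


Systematically check integer values of x where x^2 <= 7.
For each valid x, check if 7 - x^2 is a perfect square.
Total integer solutions found: 0

0


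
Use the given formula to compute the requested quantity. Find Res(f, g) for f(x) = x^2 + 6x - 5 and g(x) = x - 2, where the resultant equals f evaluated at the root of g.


For Res(f, x - c), we evaluate f at x = c.
f(2) = 2^2 + 6*2 - 5
= 4 + 12 - 5
= 16 - 5 = 11
Res(f, g) = 11

11


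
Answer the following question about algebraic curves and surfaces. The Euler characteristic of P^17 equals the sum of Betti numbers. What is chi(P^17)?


The complex projective space P^17 has one cell in each even real dimension 0, 2, ..., 34.
The cohomology groups are H^{2k}(P^17) = Z for k = 0,...,17, and 0 otherwise.
Euler characteristic = sum of Betti numbers = 1 per even-dimensional cohomology group.
chi(P^17) = 17 + 1 = 18

18


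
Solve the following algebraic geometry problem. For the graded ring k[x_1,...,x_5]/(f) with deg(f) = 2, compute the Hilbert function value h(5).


For R = k[x_1,...,x_n]/(f) with f homogeneous of degree e:
The Hilbert series is (1 - t^e)/(1 - t)^n.
So h(d) = C(d+n-1, n-1) - C(d-e+n-1, n-1) for d >= e.
With n=5, e=2, d=5:
C(5+5-1, 5-1) = C(9, 4) = 126
C(5-2+5-1, 5-1) = C(7, 4) = 35
h(5) = 126 - 35 = 91

91


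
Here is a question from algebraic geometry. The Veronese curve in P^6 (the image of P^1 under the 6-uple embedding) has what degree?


The rational normal curve in P^6 is the image of P^1 under the 6-uple Veronese.
A general hyperplane in P^6 pulls back to a degree-6 form on P^1, which has 6 zeros,
so the curve meets a general hyperplane in 6 points. Degree = 6.

6


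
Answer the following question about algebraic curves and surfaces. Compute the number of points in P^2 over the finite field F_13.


P^2(F_13) has (q^(n+1) - 1)/(q - 1) points.
= 13^2 + 13^1 + 13^0
= 169 + 13 + 1
= 183

183


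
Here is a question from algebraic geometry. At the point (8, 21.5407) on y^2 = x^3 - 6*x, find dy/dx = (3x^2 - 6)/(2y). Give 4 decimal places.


Using implicit differentiation of y^2 = x^3 - 6*x:
2y * dy/dx = 3x^2 - 6
dy/dx = (3x^2 - 6)/(2y)
Numerator: 3*8^2 - 6 = 186
Denominator: 2*21.5407 = 43.0814
dy/dx = 186/43.0814 = 4.3174

4.3174


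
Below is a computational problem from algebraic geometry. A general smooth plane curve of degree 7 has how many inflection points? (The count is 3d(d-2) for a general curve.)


For a general smooth plane curve C of degree d, the inflection points are
the intersection of C with its Hessian curve, which has degree 3(d-2).
By Bezout, the total intersection number is d * 3(d-2) = 7 * 15 = 105.
For a general curve every flex is ordinary, so each contributes
multiplicity 1 to C·Hess(C), and the number of distinct inflection
points is 3d(d-2).
Inflection points = 3*7*(7-2) = 3*7*5 = 105

105


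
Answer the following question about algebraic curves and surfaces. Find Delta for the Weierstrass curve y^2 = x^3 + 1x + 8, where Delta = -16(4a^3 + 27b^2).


Compute each component:
4a^3 = 4*1^3 = 4*1 = 4
27b^2 = 27*8^2 = 27*64 = 1728
4a^3 + 27b^2 = 4 + 1728 = 1732
Delta = -16*1732 = -27712

-27712


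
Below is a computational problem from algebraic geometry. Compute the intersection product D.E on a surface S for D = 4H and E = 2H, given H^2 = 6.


Using bilinearity of the intersection pairing on a surface S:
(aH).(bH) = ab * (H.H)
We have H^2 = 6.
D.E = (4H).(2H) = 4*2*6
= 8*6
= 48

48


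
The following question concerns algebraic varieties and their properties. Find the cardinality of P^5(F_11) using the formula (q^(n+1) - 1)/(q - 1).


P^5(F_11) has (q^(n+1) - 1)/(q - 1) points.
= 11^5 + 11^4 + 11^3 + 11^2 + 11^1 + 11^0
= 161051 + 14641 + 1331 + 121 + 11 + 1
= 177156

177156


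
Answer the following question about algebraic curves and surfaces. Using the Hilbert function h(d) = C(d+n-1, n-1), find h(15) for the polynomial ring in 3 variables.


The Hilbert function for the polynomial ring in 3 variables is:
h(d) = C(d+n-1, n-1)
h(15) = C(15+3-1, 3-1) = C(17, 2)
= 17! / (2! * 15!)
= 136

136


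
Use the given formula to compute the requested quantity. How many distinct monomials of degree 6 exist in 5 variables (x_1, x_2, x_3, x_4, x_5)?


The number of degree-6 monomials in 5 variables is C(d+n-1, n-1).
= C(6+5-1, 5-1) = C(10, 4)
= 210

210


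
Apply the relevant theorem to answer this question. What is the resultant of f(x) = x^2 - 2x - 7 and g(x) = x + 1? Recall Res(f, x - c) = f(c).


For Res(f, x - c), we evaluate f at x = c.
f(-1) = (-1)^2 - 2*(-1) - 7
= 1 + 2 - 7
= 3 - 7 = -4
Res(f, g) = -4

-4


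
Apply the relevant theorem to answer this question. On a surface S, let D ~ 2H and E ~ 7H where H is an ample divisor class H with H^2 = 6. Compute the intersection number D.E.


Using bilinearity of the intersection pairing on a surface S:
(aH).(bH) = ab * (H.H)
We have H^2 = 6.
D.E = (2H).(7H) = 2*7*6
= 14*6
= 84

84


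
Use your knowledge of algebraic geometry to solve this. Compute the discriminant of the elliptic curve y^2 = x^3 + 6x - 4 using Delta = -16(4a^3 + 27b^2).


Compute each component:
4a^3 = 4*6^3 = 4*216 = 864
27b^2 = 27*(-4)^2 = 27*16 = 432
4a^3 + 27b^2 = 864 + 432 = 1296
Delta = -16*1296 = -20736

-20736


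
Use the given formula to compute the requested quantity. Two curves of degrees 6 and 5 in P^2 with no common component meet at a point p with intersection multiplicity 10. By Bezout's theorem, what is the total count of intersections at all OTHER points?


By Bezout's theorem, the total intersection number is d1 * d2.
Total = 6 * 5 = 30
Intersection multiplicity at p = 10
Remaining intersections = 30 - 10 = 20

20


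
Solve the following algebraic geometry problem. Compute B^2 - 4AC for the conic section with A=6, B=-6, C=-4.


The discriminant of a conic Ax^2 + Bxy + Cy^2 + ... = 0 is B^2 - 4AC.
B^2 = (-6)^2 = 36
4AC = 4*6*(-4) = -96
Discriminant = 36 + 96 = 132

132


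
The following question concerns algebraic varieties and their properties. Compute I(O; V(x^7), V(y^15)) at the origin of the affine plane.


The intersection multiplicity of V(x^a) and V(y^b) at the origin is:
I(O; V(x^7), V(y^15)) = dim_k(k[x,y]/(x^7, y^15))
A basis for k[x,y]/(x^7, y^15) is the set of monomials x^i * y^j
where 0 <= i < 7 and 0 <= j < 15.
The number of such monomials is 7 * 15 = 105

105


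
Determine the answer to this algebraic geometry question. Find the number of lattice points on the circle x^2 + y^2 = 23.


Systematically check integer values of x where x^2 <= 23.
For each valid x, check if 23 - x^2 is a perfect square.
Total integer solutions found: 0

0


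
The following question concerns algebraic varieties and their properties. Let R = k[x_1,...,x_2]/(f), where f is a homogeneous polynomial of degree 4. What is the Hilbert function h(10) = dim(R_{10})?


For R = k[x_1,...,x_n]/(f) with f homogeneous of degree e:
The Hilbert series is (1 - t^e)/(1 - t)^n.
So h(d) = C(d+n-1, n-1) - C(d-e+n-1, n-1) for d >= e.
With n=2, e=4, d=10:
C(10+2-1, 2-1) = C(11, 1) = 11
C(10-4+2-1, 2-1) = C(7, 1) = 7
h(10) = 11 - 7 = 4

4


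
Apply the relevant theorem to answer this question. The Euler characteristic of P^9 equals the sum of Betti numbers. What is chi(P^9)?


The complex projective space P^9 has one cell in each even real dimension 0, 2, ..., 18.
The cohomology groups are H^{2k}(P^9) = Z for k = 0,...,9, and 0 otherwise.
Euler characteristic = sum of Betti numbers = 1 per even-dimensional cohomology group.
chi(P^9) = 9 + 1 = 10

10


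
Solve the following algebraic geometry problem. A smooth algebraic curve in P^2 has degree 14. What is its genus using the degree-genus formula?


Using the genus formula for smooth plane curves:
g = (d-1)(d-2)/2
g = (14-1)(14-2)/2
g = 13*12/2
g = 156/2 = 78

78


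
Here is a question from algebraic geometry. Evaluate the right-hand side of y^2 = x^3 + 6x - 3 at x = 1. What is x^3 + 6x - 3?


Compute x^3 + 6x - 3 at x = 1:
x^3 = 1^3 = 1
6*x = 6*1 = 6
Sum: 1 + 6 - 3 = 4

4


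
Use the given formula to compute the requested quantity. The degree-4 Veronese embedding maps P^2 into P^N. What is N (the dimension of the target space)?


The Veronese embedding v_d: P^n -> P^N maps each point to all
degree-d monomials in n+1 homogeneous coordinates.
N = C(n+d, d) - 1
N = C(2+4, 4) - 1
N = C(6, 4) - 1
C(6, 4) = 15
N = 15 - 1 = 14

14


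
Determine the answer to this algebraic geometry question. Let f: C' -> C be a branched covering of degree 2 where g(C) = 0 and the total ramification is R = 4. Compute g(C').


Riemann-Hurwitz formula: 2g' - 2 = d(2g - 2) + R
Given: d = 2, g = 0, R = 4
2g' - 2 = 2*(2*0 - 2) + 4
2g' - 2 = 2*(-2) + 4
2g' - 2 = -4 + 4 = 0
2g' = 2
g' = 1

1


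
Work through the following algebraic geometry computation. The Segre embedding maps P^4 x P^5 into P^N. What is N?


The Segre embedding maps P^m x P^n into P^N via
all products of coordinates from each factor.
N = (m+1)(n+1) - 1
N = (4+1)(5+1) - 1
N = 5*6 - 1
N = 30 - 1 = 29

29


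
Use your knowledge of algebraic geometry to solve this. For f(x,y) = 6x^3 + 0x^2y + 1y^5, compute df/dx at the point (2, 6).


df/dx = 3*6*x^2 + 2*0*x^1*y
At (2,6): 3*6*2^2 + 2*0*2^1*6
= 72 + 0
= 72

72


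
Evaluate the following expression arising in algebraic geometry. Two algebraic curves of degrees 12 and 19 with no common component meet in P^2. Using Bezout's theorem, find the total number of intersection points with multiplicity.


Bezout's theorem states the intersection count equals the product of degrees.
Intersection count = 12 * 19 = 228

228


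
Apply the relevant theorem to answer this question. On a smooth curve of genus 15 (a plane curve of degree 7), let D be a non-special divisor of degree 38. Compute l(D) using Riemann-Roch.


First, compute the genus of a smooth plane curve of degree 7:
g = (d-1)(d-2)/2 = (7-1)(7-2)/2 = 15
For a non-special divisor D (i.e., h^1(D) = 0), Riemann-Roch gives:
l(D) = deg(D) - g + 1
Since deg(D) = 38 >= 2g - 1 = 29, D is non-special.
l(D) = 38 - 15 + 1 = 24

24


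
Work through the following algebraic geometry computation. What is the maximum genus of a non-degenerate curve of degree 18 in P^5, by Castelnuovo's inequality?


Castelnuovo's bound: write d - 1 = m(r-1) + epsilon with 0 <= epsilon < r-1.
d - 1 = 18 - 1 = 17
r - 1 = 5 - 1 = 4
17 = 4*4 + 1, so m = 4, epsilon = 1
pi(d, r) = m(m-1)(r-1)/2 + m*epsilon
= 4*3*4/2 + 4*1
= 48/2 + 4
= 24 + 4 = 28

28


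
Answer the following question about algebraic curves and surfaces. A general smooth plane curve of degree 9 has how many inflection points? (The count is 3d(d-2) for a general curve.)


For a general smooth plane curve C of degree d, the inflection points are
the intersection of C with its Hessian curve, which has degree 3(d-2).
By Bezout, the total intersection number is d * 3(d-2) = 9 * 21 = 189.
For a general curve every flex is ordinary, so each contributes
multiplicity 1 to C·Hess(C), and the number of distinct inflection
points is 3d(d-2).
Inflection points = 3*9*(9-2) = 3*9*7 = 189

189


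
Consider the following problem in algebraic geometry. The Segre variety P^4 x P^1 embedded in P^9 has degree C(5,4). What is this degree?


The degree of the Segre variety P^4 x P^1 is C(m+n, m).
= C(5, 4)
= 5

5


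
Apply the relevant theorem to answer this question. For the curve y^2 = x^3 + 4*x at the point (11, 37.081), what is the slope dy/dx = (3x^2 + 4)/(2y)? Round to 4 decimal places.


Using implicit differentiation of y^2 = x^3 + 4*x:
2y * dy/dx = 3x^2 + 4
dy/dx = (3x^2 + 4)/(2y)
Numerator: 3*11^2 + 4 = 367
Denominator: 2*37.081 = 74.162
dy/dx = 367/74.162 = 4.9486

4.9486


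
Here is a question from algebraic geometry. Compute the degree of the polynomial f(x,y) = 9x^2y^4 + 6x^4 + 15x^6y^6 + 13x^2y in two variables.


Examine each term for its total degree (sum of exponents).
  Term '9x^2y^4' has total degree 2+4 = 6.
  Term '6x^4' has total degree 4+0 = 4.
  Term '15x^6y^6' has total degree 6+6 = 12.
  Term '13x^2y' has total degree 2+1 = 3.
The maximum total degree among all terms is 12.

12


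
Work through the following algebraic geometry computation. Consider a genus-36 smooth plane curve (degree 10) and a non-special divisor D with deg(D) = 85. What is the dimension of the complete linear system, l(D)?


First, compute the genus of a smooth plane curve of degree 10:
g = (d-1)(d-2)/2 = (10-1)(10-2)/2 = 36
For a non-special divisor D (i.e., h^1(D) = 0), Riemann-Roch gives:
l(D) = deg(D) - g + 1
Since deg(D) = 85 >= 2g - 1 = 71, D is non-special.
l(D) = 85 - 36 + 1 = 50

50


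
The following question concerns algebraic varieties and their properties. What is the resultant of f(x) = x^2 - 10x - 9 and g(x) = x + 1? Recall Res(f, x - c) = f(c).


For Res(f, x - c), we evaluate f at x = c.
f(-1) = (-1)^2 - 10*(-1) - 9
= 1 + 10 - 9
= 11 - 9 = 2
Res(f, g) = 2

2


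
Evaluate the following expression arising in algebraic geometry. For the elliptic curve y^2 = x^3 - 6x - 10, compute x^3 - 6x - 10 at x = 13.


Compute x^3 - 6x - 10 at x = 13:
x^3 = 13^3 = 2197
(-6)*x = (-6)*13 = -78
Sum: 2197 - 78 - 10 = 2109

2109


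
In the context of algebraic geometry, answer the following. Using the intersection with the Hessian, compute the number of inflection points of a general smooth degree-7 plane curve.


For a general smooth plane curve C of degree d, the inflection points are
the intersection of C with its Hessian curve, which has degree 3(d-2).
By Bezout, the total intersection number is d * 3(d-2) = 7 * 15 = 105.
For a general curve every flex is ordinary, so each contributes
multiplicity 1 to C·Hess(C), and the number of distinct inflection
points is 3d(d-2).
Inflection points = 3*7*(7-2) = 3*7*5 = 105

105


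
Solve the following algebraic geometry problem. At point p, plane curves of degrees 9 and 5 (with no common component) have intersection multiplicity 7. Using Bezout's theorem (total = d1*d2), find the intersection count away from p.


By Bezout's theorem, the total intersection number is d1 * d2.
Total = 9 * 5 = 45
Intersection multiplicity at p = 7
Remaining intersections = 45 - 7 = 38

38


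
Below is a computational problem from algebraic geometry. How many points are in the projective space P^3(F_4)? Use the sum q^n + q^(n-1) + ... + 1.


P^3(F_4) has (q^(n+1) - 1)/(q - 1) points.
= 4^3 + 4^2 + 4^1 + 4^0
= 64 + 16 + 4 + 1
= 85

85


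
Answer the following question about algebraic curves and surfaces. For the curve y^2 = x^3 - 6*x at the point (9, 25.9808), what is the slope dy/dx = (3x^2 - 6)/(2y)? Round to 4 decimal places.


Using implicit differentiation of y^2 = x^3 - 6*x:
2y * dy/dx = 3x^2 - 6
dy/dx = (3x^2 - 6)/(2y)
Numerator: 3*9^2 - 6 = 237
Denominator: 2*25.9808 = 51.9616
dy/dx = 237/51.9616 = 4.5611

4.5611


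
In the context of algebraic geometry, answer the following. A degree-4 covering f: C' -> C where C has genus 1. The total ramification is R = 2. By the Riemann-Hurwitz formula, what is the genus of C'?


Riemann-Hurwitz formula: 2g' - 2 = d(2g - 2) + R
Given: d = 4, g = 1, R = 2
2g' - 2 = 4*(2*1 - 2) + 2
2g' - 2 = 4*0 + 2
2g' - 2 = 0 + 2 = 2
2g' = 4
g' = 2

2


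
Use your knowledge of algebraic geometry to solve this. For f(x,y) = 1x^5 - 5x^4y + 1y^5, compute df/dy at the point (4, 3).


df/dy = (-5)*x^4 + 5*1*y^4
At (4,3): (-5)*4^4 + 5*1*3^4
= -1280 + 405
= -875

-875


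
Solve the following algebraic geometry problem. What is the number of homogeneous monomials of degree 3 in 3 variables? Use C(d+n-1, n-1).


The number of degree-3 monomials in 3 variables is C(d+n-1, n-1).
= C(3+3-1, 3-1) = C(5, 2)
= 10

10


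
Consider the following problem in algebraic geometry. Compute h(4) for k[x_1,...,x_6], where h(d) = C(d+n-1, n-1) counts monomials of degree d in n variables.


The Hilbert function for the polynomial ring in 6 variables is:
h(d) = C(d+n-1, n-1)
h(4) = C(4+6-1, 6-1) = C(9, 5)
= 9! / (5! * 4!)
= 126

126


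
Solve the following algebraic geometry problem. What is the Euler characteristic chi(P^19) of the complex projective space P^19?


The complex projective space P^19 has one cell in each even real dimension 0, 2, ..., 38.
The cohomology groups are H^{2k}(P^19) = Z for k = 0,...,19, and 0 otherwise.
Euler characteristic = sum of Betti numbers = 1 per even-dimensional cohomology group.
chi(P^19) = 19 + 1 = 20

20


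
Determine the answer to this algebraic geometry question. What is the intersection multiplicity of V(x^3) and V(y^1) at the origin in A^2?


The intersection multiplicity of V(x^a) and V(y^b) at the origin is:
I(O; V(x^3), V(y^1)) = dim_k(k[x,y]/(x^3, y^1))
A basis for k[x,y]/(x^3, y^1) is the set of monomials x^i * y^j
where 0 <= i < 3 and 0 <= j < 1.
The number of such monomials is 3 * 1 = 3

3


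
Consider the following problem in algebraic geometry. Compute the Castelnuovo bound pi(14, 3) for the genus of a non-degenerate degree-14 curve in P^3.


Castelnuovo's bound: write d - 1 = m(r-1) + epsilon with 0 <= epsilon < r-1.
d - 1 = 14 - 1 = 13
r - 1 = 3 - 1 = 2
13 = 6*2 + 1, so m = 6, epsilon = 1
pi(d, r) = m(m-1)(r-1)/2 + m*epsilon
= 6*5*2/2 + 6*1
= 60/2 + 6
= 30 + 6 = 36

36


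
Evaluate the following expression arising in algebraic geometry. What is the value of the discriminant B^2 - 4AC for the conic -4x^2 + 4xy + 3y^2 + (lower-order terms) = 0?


The discriminant of a conic Ax^2 + Bxy + Cy^2 + ... = 0 is B^2 - 4AC.
B^2 = 4^2 = 16
4AC = 4*(-4)*3 = -48
Discriminant = 16 + 48 = 64

64


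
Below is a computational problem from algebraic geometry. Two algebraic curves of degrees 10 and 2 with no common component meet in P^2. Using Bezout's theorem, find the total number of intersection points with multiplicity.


Bezout's theorem states the intersection count equals the product of degrees.
Intersection count = 10 * 2 = 20

20


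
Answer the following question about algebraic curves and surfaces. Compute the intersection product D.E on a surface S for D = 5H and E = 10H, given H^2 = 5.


Using bilinearity of the intersection pairing on a surface S:
(aH).(bH) = ab * (H.H)
We have H^2 = 5.
D.E = (5H).(10H) = 5*10*5
= 50*5
= 250

250


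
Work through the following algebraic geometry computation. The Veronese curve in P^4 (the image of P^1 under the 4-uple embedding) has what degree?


The rational normal curve in P^4 is the image of P^1 under the 4-uple Veronese.
A general hyperplane in P^4 pulls back to a degree-4 form on P^1, which has 4 zeros,
so the curve meets a general hyperplane in 4 points. Degree = 4.

4


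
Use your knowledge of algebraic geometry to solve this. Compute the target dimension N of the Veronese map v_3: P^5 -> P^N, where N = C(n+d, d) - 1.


The Veronese embedding v_d: P^n -> P^N maps each point to all
degree-d monomials in n+1 homogeneous coordinates.
N = C(n+d, d) - 1
N = C(5+3, 3) - 1
N = C(8, 3) - 1
C(8, 3) = 56
N = 56 - 1 = 55

55


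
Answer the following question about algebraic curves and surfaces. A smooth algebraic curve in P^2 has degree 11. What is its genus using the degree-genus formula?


Using the genus formula for smooth plane curves:
g = (d-1)(d-2)/2
g = (11-1)(11-2)/2
g = 10*9/2
g = 90/2 = 45

45


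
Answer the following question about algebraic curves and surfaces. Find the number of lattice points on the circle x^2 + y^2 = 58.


Systematically check integer values of x where x^2 <= 58.
For each valid x, check if 58 - x^2 is a perfect square.
x=3: 58 - 9 = 49, sqrt = 7 (valid)
x=7: 58 - 49 = 9, sqrt = 3 (valid)
Total integer solutions found: 8

8


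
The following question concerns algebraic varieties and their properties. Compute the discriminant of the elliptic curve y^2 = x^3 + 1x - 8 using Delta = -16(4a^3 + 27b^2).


Compute each component:
4a^3 = 4*1^3 = 4*1 = 4
27b^2 = 27*(-8)^2 = 27*64 = 1728
4a^3 + 27b^2 = 4 + 1728 = 1732
Delta = -16*1732 = -27712

-27712


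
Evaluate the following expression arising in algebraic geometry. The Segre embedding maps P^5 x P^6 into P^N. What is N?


The Segre embedding maps P^m x P^n into P^N via
all products of coordinates from each factor.
N = (m+1)(n+1) - 1
N = (5+1)(6+1) - 1
N = 6*7 - 1
N = 42 - 1 = 41

41


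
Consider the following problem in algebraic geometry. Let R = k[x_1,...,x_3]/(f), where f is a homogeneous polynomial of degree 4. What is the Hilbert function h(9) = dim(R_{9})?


For R = k[x_1,...,x_n]/(f) with f homogeneous of degree e:
The Hilbert series is (1 - t^e)/(1 - t)^n.
So h(d) = C(d+n-1, n-1) - C(d-e+n-1, n-1) for d >= e.
With n=3, e=4, d=9:
C(9+3-1, 3-1) = C(11, 2) = 55
C(9-4+3-1, 3-1) = C(7, 2) = 21
h(9) = 55 - 21 = 34

34


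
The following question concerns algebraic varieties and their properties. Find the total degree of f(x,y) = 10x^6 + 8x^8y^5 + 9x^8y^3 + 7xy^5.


Examine each term for its total degree (sum of exponents).
  Term '10x^6' has total degree 6+0 = 6.
  Term '8x^8y^5' has total degree 8+5 = 13.
  Term '9x^8y^3' has total degree 8+3 = 11.
  Term '7xy^5' has total degree 1+5 = 6.
The maximum total degree among all terms is 13.

13


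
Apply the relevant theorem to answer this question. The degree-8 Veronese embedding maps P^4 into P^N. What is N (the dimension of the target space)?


The Veronese embedding v_d: P^n -> P^N maps each point to all
degree-d monomials in n+1 homogeneous coordinates.
N = C(n+d, d) - 1
N = C(4+8, 8) - 1
N = C(12, 8) - 1
C(12, 8) = 495
N = 495 - 1 = 494

494


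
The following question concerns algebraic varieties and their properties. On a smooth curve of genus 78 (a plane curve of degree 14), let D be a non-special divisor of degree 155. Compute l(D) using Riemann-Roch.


First, compute the genus of a smooth plane curve of degree 14:
g = (d-1)(d-2)/2 = (14-1)(14-2)/2 = 78
For a non-special divisor D (i.e., h^1(D) = 0), Riemann-Roch gives:
l(D) = deg(D) - g + 1
Since deg(D) = 155 >= 2g - 1 = 155, D is non-special.
l(D) = 155 - 78 + 1 = 78

78


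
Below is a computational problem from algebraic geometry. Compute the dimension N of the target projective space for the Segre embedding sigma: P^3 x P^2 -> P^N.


The Segre embedding maps P^m x P^n into P^N via
all products of coordinates from each factor.
N = (m+1)(n+1) - 1
N = (3+1)(2+1) - 1
N = 4*3 - 1
N = 12 - 1 = 11

11


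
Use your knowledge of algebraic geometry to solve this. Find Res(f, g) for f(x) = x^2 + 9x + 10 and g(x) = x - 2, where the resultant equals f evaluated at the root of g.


For Res(f, x - c), we evaluate f at x = c.
f(2) = 2^2 + 9*2 + 10
= 4 + 18 + 10
= 22 + 10 = 32
Res(f, g) = 32

32


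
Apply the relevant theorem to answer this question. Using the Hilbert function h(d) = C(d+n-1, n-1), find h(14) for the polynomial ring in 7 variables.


The Hilbert function for the polynomial ring in 7 variables is:
h(d) = C(d+n-1, n-1)
h(14) = C(14+7-1, 7-1) = C(20, 6)
= 20! / (6! * 14!)
= 38760

38760


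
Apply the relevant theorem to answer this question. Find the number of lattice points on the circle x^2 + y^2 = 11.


Systematically check integer values of x where x^2 <= 11.
For each valid x, check if 11 - x^2 is a perfect square.
Total integer solutions found: 0

0


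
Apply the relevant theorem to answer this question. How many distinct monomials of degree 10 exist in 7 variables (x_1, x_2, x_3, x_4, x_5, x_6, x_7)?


The number of degree-10 monomials in 7 variables is C(d+n-1, n-1).
= C(10+7-1, 7-1) = C(16, 6)
= 8008

8008


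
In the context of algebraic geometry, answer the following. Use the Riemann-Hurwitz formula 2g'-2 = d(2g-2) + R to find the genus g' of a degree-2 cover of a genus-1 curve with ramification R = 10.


Riemann-Hurwitz formula: 2g' - 2 = d(2g - 2) + R
Given: d = 2, g = 1, R = 10
2g' - 2 = 2*(2*1 - 2) + 10
2g' - 2 = 2*0 + 10
2g' - 2 = 0 + 10 = 10
2g' = 12
g' = 6

6


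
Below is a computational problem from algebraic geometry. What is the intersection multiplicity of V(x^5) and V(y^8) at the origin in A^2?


The intersection multiplicity of V(x^a) and V(y^b) at the origin is:
I(O; V(x^5), V(y^8)) = dim_k(k[x,y]/(x^5, y^8))
A basis for k[x,y]/(x^5, y^8) is the set of monomials x^i * y^j
where 0 <= i < 5 and 0 <= j < 8.
The number of such monomials is 5 * 8 = 40

40


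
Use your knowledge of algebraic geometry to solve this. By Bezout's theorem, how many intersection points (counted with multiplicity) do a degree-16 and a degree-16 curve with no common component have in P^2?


Bezout's theorem states the intersection count equals the product of degrees.
Intersection count = 16 * 16 = 256

256


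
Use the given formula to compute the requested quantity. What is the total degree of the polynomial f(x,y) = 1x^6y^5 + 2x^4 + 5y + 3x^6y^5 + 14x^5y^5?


Examine each term for its total degree (sum of exponents).
  Term '1x^6y^5' has total degree 6+5 = 11.
  Term '2x^4' has total degree 4+0 = 4.
  Term '5y' has total degree 0+1 = 1.
  Term '3x^6y^5' has total degree 6+5 = 11.
  Term '14x^5y^5' has total degree 5+5 = 10.
The maximum total degree among all terms is 11.

11


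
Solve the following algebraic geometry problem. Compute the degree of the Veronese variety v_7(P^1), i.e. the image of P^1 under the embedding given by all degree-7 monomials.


The Veronese variety v_7(P^1) has degree d^r.
d^r = 7^1 = 7

7


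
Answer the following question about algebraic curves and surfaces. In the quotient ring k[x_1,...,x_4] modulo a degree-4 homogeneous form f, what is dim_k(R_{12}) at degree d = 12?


For R = k[x_1,...,x_n]/(f) with f homogeneous of degree e:
The Hilbert series is (1 - t^e)/(1 - t)^n.
So h(d) = C(d+n-1, n-1) - C(d-e+n-1, n-1) for d >= e.
With n=4, e=4, d=12:
C(12+4-1, 4-1) = C(15, 3) = 455
C(12-4+4-1, 4-1) = C(11, 3) = 165
h(12) = 455 - 165 = 290

290


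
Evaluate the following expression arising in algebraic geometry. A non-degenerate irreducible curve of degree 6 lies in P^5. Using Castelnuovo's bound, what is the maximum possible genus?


Castelnuovo's bound: write d - 1 = m(r-1) + epsilon with 0 <= epsilon < r-1.
d - 1 = 6 - 1 = 5
r - 1 = 5 - 1 = 4
5 = 1*4 + 1, so m = 1, epsilon = 1
pi(d, r) = m(m-1)(r-1)/2 + m*epsilon
= 1*0*4/2 + 1*1
= 0/2 + 1
= 0 + 1 = 1

1


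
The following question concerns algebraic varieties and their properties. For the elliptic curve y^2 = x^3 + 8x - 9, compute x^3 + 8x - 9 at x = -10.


Compute x^3 + 8x - 9 at x = -10:
x^3 = (-10)^3 = -1000
8*x = 8*(-10) = -80
Sum: -1000 - 80 - 9 = -1089

-1089


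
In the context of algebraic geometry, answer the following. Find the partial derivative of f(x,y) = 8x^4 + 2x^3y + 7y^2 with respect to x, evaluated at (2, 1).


df/dx = 4*8*x^3 + 3*2*x^2*y
At (2,1): 4*8*2^3 + 3*2*2^2*1
= 256 + 24
= 280

280


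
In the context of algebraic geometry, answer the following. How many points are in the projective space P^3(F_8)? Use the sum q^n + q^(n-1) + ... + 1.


P^3(F_8) has (q^(n+1) - 1)/(q - 1) points.
= 8^3 + 8^2 + 8^1 + 8^0
= 512 + 64 + 8 + 1
= 585

585


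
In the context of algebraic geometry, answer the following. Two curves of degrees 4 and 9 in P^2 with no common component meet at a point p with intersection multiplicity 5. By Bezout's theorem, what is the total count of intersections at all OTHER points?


By Bezout's theorem, the total intersection number is d1 * d2.
Total = 4 * 9 = 36
Intersection multiplicity at p = 5
Remaining intersections = 36 - 5 = 31

31


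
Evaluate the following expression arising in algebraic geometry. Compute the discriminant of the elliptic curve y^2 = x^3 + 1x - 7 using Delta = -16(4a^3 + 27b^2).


Compute each component:
4a^3 = 4*1^3 = 4*1 = 4
27b^2 = 27*(-7)^2 = 27*49 = 1323
4a^3 + 27b^2 = 4 + 1323 = 1327
Delta = -16*1327 = -21232

-21232


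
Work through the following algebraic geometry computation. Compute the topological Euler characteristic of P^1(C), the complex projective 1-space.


The complex projective space P^1 has one cell in each even real dimension 0, 2, ..., 2.
The cohomology groups are H^{2k}(P^1) = Z for k = 0,...,1, and 0 otherwise.
Euler characteristic = sum of Betti numbers = 1 per even-dimensional cohomology group.
chi(P^1) = 1 + 1 = 2

2


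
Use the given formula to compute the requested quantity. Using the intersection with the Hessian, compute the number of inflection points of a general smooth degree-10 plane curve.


For a general smooth plane curve C of degree d, the inflection points are
the intersection of C with its Hessian curve, which has degree 3(d-2).
By Bezout, the total intersection number is d * 3(d-2) = 10 * 24 = 240.
For a general curve every flex is ordinary, so each contributes
multiplicity 1 to C·Hess(C), and the number of distinct inflection
points is 3d(d-2).
Inflection points = 3*10*(10-2) = 3*10*8 = 240

240


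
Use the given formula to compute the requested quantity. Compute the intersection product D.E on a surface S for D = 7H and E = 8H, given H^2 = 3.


Using bilinearity of the intersection pairing on a surface S:
(aH).(bH) = ab * (H.H)
We have H^2 = 3.
D.E = (7H).(8H) = 7*8*3
= 56*3
= 168

168


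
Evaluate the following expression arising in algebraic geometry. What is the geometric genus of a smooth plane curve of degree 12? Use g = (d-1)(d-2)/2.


Using the genus formula for smooth plane curves:
g = (d-1)(d-2)/2
g = (12-1)(12-2)/2
g = 11*10/2
g = 110/2 = 55

55
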